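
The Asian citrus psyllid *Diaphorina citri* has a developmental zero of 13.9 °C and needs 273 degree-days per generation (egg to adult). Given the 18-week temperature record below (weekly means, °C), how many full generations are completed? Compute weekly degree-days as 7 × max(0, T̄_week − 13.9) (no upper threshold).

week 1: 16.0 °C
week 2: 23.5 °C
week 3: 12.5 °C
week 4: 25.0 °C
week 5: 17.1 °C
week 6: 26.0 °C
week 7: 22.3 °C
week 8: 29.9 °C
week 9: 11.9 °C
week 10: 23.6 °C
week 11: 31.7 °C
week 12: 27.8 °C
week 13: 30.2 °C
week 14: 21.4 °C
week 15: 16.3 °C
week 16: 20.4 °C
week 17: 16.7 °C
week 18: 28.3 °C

Weekly DD (7 × max(0, T̄ − 13.9)): 14.7, 67.2, 0.0, 77.7, 22.4, 84.7, 58.8, 112.0, 0.0, 67.9, 124.6, 97.3, 114.1, 52.5, 16.8, 45.5, 19.6, 100.8.
Season total = 1076.6 DD.
Complete generations = ⌊1076.6 / 273⌋ = 3.

3 generations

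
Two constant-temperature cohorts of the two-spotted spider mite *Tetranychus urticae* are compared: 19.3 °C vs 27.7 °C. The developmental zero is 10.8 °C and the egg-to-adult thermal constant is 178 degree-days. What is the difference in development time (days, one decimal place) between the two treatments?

10.4 days

At 19.3 °C: 178 / (19.3 − 10.8) = 178 / 8.5 = 20.941 d.
At 27.7 °C: 178 / (27.7 − 10.8) = 178 / 16.9 = 10.533 d.
Difference = |20.941 − 10.533| = 10.409 ≈ 10.4 days.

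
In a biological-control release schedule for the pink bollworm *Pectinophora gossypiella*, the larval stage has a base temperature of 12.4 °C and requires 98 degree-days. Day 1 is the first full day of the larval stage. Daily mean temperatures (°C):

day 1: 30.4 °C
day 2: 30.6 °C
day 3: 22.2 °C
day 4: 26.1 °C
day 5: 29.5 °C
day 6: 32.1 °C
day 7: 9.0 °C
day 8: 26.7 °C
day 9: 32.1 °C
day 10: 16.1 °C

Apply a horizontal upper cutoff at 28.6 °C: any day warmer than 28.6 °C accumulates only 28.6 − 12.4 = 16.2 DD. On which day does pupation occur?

Daily DD above 12.4 °C (capped at 16.2): 16.2, 16.2, 9.8, 13.7, 16.2, 16.2, 0.0, 14.3, 16.2, 3.7.
Cumulative: 16.2, 32.4, 42.2, 55.9, 72.1, 88.3, 88.3, 102.6, 118.8, 122.5.
The total first reaches 98 DD on day 8.

day 8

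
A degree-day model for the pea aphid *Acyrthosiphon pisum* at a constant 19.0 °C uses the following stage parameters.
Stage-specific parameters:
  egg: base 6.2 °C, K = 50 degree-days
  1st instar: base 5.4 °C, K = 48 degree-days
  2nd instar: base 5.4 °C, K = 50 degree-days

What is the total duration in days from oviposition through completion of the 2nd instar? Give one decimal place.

egg: 50 / (19.0 − 6.2) = 50 / 12.8 = 3.906 d.
1st instar: 48 / (19.0 − 5.4) = 48 / 13.6 = 3.529 d.
2nd instar: 50 / (19.0 − 5.4) = 50 / 13.6 = 3.676 d.
Sum = 11.112 ≈ 11.1 days.

11.1 days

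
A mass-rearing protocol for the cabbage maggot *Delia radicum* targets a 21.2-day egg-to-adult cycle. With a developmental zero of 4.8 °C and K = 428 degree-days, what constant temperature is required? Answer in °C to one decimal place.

25.0 °C

Required daily accumulation = 428 / 21.2 = 20.189 DD/day.
T = T_base + 20.189 = 4.8 + 20.189 = 24.989 ≈ 25.0 °C.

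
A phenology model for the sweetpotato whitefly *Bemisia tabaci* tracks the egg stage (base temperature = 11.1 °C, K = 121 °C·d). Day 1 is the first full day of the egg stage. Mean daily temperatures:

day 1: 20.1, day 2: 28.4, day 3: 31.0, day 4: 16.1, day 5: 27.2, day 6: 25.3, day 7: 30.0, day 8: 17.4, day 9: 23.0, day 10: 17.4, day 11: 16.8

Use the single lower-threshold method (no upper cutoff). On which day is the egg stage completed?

Daily DD above 11.1 °C: 9.0, 17.3, 19.9, 5.0, 16.1, 14.2, 18.9, 6.3, 11.9, 6.3, 5.7.
Cumulative: 9.0, 26.3, 46.2, 51.2, 67.3, 81.5, 100.4, 106.7, 118.6, 124.9, 130.6.
The total first reaches 121 DD on day 10.

day 10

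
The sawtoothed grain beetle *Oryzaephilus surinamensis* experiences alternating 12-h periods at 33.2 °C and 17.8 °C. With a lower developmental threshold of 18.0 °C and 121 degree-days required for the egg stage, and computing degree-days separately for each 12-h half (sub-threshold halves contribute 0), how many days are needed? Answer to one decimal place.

Day half: max(0, 33.2 − 18.0) × 0.5 = 15.2 × 0.5 = 7.60 DD.
Night half: max(0, 17.8 − 18.0) × 0.5 = 0.0 × 0.5 = 0.00 DD.
Per 24 h: 7.60 DD/day.
Duration = 121 / 7.60 = 15.921 ≈ 15.9 days.

15.9 days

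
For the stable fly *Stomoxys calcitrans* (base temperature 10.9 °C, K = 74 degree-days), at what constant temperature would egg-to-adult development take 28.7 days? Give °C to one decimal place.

13.5 °C

Required daily accumulation = 74 / 28.7 = 2.578 DD/day.
T = T_base + 2.578 = 10.9 + 2.578 = 13.478 ≈ 13.5 °C.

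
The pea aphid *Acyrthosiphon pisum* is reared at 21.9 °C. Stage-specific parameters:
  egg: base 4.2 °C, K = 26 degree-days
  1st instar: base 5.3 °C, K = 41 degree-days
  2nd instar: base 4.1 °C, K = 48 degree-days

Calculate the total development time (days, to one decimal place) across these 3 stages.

6.6 days

egg: 26 / (21.9 − 4.2) = 26 / 17.7 = 1.469 d.
1st instar: 41 / (21.9 − 5.3) = 41 / 16.6 = 2.470 d.
2nd instar: 48 / (21.9 − 4.1) = 48 / 17.8 = 2.697 d.
Sum = 6.635 ≈ 6.6 days.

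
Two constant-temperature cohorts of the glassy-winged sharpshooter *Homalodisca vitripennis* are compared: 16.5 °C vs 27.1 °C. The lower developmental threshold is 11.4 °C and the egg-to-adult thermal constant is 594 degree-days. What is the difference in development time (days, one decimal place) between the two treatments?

At 16.5 °C: 594 / (16.5 − 11.4) = 594 / 5.1 = 116.471 d.
At 27.1 °C: 594 / (27.1 − 11.4) = 594 / 15.7 = 37.834 d.
Difference = |116.471 − 37.834| = 78.636 ≈ 78.6 days.

78.6 days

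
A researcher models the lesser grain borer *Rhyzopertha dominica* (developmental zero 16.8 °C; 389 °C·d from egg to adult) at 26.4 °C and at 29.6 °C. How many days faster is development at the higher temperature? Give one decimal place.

10.1 days

At 26.4 °C: 389 / (26.4 − 16.8) = 389 / 9.6 = 40.521 d.
At 29.6 °C: 389 / (29.6 − 16.8) = 389 / 12.8 = 30.391 d.
Difference = |40.521 − 30.391| = 10.130 ≈ 10.1 days.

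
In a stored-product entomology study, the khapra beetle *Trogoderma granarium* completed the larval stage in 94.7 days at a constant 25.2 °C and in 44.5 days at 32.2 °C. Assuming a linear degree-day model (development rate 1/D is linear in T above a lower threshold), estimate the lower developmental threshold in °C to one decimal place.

Linear rate model ⇒ the product D·(T − T_b) is constant across temperatures.
94.7·(25.2 − T_b) = 44.5·(32.2 − T_b)
T_b = (94.7·25.2 − 44.5·32.2) / (94.7 − 44.5) = 953.54 / 50.2 = 18.995 °C ≈ 19.0 °C.

19.0 °C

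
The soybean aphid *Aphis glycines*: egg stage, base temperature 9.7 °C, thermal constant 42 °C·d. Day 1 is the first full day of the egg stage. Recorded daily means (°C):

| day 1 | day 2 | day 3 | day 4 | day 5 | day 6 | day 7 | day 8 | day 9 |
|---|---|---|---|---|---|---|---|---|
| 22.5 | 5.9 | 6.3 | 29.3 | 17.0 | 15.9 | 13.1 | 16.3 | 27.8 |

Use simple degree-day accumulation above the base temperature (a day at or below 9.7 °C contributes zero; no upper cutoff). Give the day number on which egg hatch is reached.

Daily DD above 9.7 °C: 12.8, 0.0, 0.0, 19.6, 7.3, 6.2, 3.4, 6.6, 18.1.
Cumulative: 12.8, 12.8, 12.8, 32.4, 39.7, 45.9, 49.3, 55.9, 74.0.
The total first reaches 42 DD on day 6.

day 6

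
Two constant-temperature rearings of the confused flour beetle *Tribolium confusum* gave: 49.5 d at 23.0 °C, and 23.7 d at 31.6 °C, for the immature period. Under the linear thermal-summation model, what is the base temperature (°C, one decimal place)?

Linear rate model ⇒ the product D·(T − T_b) is constant across temperatures.
49.5·(23.0 − T_b) = 23.7·(31.6 − T_b)
T_b = (49.5·23.0 − 23.7·31.6) / (49.5 − 23.7) = 389.58 / 25.8 = 15.100 °C ≈ 15.1 °C.

15.1 °C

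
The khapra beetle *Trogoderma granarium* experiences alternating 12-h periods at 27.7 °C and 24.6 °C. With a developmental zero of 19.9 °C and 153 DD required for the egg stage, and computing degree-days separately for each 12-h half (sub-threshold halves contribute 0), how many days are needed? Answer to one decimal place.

Day half: max(0, 27.7 − 19.9) × 0.5 = 7.8 × 0.5 = 3.90 DD.
Night half: max(0, 24.6 − 19.9) × 0.5 = 4.7 × 0.5 = 2.35 DD.
Per 24 h: 6.25 DD/day.
Duration = 153 / 6.25 = 24.480 ≈ 24.5 days.

24.5 days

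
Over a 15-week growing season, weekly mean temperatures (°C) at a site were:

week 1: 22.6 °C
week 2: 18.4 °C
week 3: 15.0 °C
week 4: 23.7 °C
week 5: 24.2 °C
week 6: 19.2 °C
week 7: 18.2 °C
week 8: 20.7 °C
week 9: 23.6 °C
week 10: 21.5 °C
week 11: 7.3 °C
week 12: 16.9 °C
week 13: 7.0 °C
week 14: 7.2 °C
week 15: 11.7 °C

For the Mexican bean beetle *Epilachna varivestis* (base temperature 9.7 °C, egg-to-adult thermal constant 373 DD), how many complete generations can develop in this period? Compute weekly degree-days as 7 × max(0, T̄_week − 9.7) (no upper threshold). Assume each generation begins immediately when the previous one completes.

2 generations

Weekly DD (7 × max(0, T̄ − 9.7)): 90.3, 60.9, 37.1, 98.0, 101.5, 66.5, 59.5, 77.0, 97.3, 82.6, 0.0, 50.4, 0.0, 0.0, 14.0.
Season total = 835.1 DD.
Complete generations = ⌊835.1 / 373⌋ = 2.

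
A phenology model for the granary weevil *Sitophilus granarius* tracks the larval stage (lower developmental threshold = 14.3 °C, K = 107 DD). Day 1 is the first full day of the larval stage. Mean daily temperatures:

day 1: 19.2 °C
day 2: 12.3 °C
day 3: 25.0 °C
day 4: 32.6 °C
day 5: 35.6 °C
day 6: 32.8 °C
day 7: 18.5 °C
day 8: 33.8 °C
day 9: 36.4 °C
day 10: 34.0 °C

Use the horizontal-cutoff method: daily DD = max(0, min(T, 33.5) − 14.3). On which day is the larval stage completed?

Daily DD above 14.3 °C (capped at 19.2): 4.9, 0.0, 10.7, 18.3, 19.2, 18.5, 4.2, 19.2, 19.2, 19.2.
Cumulative: 4.9, 4.9, 15.6, 33.9, 53.1, 71.6, 75.8, 95.0, 114.2, 133.4.
The total first reaches 107 DD on day 9.

day 9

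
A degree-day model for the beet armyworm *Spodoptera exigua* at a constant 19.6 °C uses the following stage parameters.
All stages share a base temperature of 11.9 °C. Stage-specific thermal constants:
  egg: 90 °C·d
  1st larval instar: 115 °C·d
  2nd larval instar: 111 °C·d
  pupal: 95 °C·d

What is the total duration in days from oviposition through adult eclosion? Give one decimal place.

Daily accumulation at 19.6 °C = 19.6 − 11.9 = 7.7 DD/day.
Total K = 90 + 115 + 111 + 95 = 411 DD.
Total duration = 411 / 7.7 = 53.377 ≈ 53.4 days.

53.4 days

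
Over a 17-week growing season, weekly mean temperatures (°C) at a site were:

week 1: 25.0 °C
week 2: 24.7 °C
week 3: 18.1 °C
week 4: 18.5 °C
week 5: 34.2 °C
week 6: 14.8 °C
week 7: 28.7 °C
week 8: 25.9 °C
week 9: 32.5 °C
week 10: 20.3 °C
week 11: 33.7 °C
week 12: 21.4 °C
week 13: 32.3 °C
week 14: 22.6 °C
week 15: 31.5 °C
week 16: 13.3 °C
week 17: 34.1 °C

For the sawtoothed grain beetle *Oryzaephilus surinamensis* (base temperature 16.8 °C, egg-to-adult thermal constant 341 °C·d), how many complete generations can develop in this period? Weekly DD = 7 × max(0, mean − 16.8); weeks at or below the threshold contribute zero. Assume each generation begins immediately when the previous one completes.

3 generations

Weekly DD (7 × max(0, T̄ − 16.8)): 57.4, 55.3, 9.1, 11.9, 121.8, 0.0, 83.3, 63.7, 109.9, 24.5, 118.3, 32.2, 108.5, 40.6, 102.9, 0.0, 121.1.
Season total = 1060.5 DD.
Complete generations = ⌊1060.5 / 341⌋ = 3.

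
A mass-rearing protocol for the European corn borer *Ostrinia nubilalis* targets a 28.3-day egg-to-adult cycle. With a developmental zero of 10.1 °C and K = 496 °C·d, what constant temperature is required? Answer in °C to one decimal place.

27.6 °C

Required daily accumulation = 496 / 28.3 = 17.527 DD/day.
T = T_base + 17.527 = 10.1 + 17.527 = 27.627 ≈ 27.6 °C.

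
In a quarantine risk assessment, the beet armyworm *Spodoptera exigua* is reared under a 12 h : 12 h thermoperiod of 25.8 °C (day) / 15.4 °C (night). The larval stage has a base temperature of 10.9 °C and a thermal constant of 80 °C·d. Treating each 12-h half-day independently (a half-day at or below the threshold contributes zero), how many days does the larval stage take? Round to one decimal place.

Day half: max(0, 25.8 − 10.9) × 0.5 = 14.9 × 0.5 = 7.45 DD.
Night half: max(0, 15.4 − 10.9) × 0.5 = 4.5 × 0.5 = 2.25 DD.
Per 24 h: 9.70 DD/day.
Duration = 80 / 9.70 = 8.247 ≈ 8.2 days.

8.2 days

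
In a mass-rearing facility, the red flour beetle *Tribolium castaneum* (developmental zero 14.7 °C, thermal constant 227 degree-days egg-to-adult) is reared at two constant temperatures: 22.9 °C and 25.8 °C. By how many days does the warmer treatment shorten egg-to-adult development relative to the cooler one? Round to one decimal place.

At 22.9 °C: 227 / (22.9 − 14.7) = 227 / 8.2 = 27.683 d.
At 25.8 °C: 227 / (25.8 − 14.7) = 227 / 11.1 = 20.450 d.
Difference = |27.683 − 20.450| = 7.232 ≈ 7.2 days.

7.2 days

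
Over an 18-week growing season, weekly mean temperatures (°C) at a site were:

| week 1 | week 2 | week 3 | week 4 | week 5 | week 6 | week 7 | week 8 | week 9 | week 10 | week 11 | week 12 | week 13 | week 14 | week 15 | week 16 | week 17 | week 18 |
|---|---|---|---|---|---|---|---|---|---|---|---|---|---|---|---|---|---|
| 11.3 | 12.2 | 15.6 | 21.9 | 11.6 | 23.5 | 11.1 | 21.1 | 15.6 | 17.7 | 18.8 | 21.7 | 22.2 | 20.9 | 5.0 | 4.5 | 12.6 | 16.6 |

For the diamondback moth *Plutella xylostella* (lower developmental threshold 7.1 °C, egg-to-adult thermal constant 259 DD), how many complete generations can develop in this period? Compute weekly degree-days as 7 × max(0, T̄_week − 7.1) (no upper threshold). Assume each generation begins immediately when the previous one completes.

4 generations

Weekly DD (7 × max(0, T̄ − 7.1)): 29.4, 35.7, 59.5, 103.6, 31.5, 114.8, 28.0, 98.0, 59.5, 74.2, 81.9, 102.2, 105.7, 96.6, 0.0, 0.0, 38.5, 66.5.
Season total = 1125.6 DD.
Complete generations = ⌊1125.6 / 259⌋ = 4.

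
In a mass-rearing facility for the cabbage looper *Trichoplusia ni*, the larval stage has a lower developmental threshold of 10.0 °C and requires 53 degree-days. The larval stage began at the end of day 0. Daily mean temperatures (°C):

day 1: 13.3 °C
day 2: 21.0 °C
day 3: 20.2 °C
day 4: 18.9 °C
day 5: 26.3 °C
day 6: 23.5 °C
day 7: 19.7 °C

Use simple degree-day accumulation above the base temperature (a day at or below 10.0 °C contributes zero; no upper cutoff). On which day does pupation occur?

day 6

Daily DD above 10.0 °C: 3.3, 11.0, 10.2, 8.9, 16.3, 13.5, 9.7.
Cumulative: 3.3, 14.3, 24.5, 33.4, 49.7, 63.2, 72.9.
The total first reaches 53 DD on day 6.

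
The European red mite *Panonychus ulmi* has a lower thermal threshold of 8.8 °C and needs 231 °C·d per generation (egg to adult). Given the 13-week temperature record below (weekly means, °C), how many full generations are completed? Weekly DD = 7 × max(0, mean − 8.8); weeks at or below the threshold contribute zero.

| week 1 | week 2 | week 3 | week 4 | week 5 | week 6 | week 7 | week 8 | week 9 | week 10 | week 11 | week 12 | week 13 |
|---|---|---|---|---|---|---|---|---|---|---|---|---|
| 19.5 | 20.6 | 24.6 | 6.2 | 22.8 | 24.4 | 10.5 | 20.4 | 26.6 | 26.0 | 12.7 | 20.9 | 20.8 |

4 generations

Weekly DD (7 × max(0, T̄ − 8.8)): 74.9, 82.6, 110.6, 0.0, 98.0, 109.2, 11.9, 81.2, 124.6, 120.4, 27.3, 84.7, 84.0.
Season total = 1009.4 DD.
Complete generations = ⌊1009.4 / 231⌋ = 4.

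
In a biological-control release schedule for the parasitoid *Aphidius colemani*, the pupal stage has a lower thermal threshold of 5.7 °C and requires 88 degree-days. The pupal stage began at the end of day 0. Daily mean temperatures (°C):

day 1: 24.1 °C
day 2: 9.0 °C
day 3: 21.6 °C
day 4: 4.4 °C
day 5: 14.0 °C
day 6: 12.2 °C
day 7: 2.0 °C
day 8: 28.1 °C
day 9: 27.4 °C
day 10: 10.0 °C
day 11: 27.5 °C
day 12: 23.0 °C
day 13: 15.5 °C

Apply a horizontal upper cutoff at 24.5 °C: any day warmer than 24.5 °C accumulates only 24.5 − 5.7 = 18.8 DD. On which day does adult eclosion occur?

day 9

Daily DD above 5.7 °C (capped at 18.8): 18.4, 3.3, 15.9, 0.0, 8.3, 6.5, 0.0, 18.8, 18.8, 4.3, 18.8, 17.3, 9.8.
Cumulative: 18.4, 21.7, 37.6, 37.6, 45.9, 52.4, 52.4, 71.2, 90.0, 94.3, 113.1, 130.4, 140.2.
The total first reaches 88 DD on day 9.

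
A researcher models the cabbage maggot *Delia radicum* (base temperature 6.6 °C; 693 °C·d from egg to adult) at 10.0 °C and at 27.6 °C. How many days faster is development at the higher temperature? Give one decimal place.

At 10.0 °C: 693 / (10.0 − 6.6) = 693 / 3.4 = 203.824 d.
At 27.6 °C: 693 / (27.6 − 6.6) = 693 / 21.0 = 33.000 d.
Difference = |203.824 − 33.000| = 170.824 ≈ 170.8 days.

170.8 days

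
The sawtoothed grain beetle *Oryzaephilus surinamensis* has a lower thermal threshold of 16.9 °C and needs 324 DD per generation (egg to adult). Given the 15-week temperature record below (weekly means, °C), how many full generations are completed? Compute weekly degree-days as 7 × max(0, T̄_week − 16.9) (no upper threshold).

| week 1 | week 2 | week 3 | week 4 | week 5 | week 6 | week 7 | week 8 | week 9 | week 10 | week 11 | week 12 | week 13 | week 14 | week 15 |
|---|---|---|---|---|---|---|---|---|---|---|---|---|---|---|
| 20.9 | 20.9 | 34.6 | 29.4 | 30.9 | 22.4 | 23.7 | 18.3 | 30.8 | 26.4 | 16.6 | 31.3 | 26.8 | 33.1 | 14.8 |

Weekly DD (7 × max(0, T̄ − 16.9)): 28.0, 28.0, 123.9, 87.5, 98.0, 38.5, 47.6, 9.8, 97.3, 66.5, 0.0, 100.8, 69.3, 113.4, 0.0.
Season total = 908.6 DD.
Complete generations = ⌊908.6 / 324⌋ = 2.

2 generations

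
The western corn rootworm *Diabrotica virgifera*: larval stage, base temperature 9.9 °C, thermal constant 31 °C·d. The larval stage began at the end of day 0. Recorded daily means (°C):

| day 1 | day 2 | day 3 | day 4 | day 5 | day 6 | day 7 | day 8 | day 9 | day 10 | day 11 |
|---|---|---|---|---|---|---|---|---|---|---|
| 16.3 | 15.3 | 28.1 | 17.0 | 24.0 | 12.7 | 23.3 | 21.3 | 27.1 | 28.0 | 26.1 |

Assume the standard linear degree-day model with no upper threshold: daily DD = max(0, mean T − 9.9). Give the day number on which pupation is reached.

Daily DD above 9.9 °C: 6.4, 5.4, 18.2, 7.1, 14.1, 2.8, 13.4, 11.4, 17.2, 18.1, 16.2.
Cumulative: 6.4, 11.8, 30.0, 37.1, 51.2, 54.0, 67.4, 78.8, 96.0, 114.1, 130.3.
The total first reaches 31 DD on day 4.

day 4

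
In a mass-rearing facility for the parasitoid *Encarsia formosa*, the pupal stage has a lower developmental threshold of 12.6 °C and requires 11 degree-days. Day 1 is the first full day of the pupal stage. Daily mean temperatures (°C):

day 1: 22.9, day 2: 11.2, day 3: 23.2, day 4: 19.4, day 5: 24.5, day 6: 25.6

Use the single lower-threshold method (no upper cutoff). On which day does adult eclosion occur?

day 3

Daily DD above 12.6 °C: 10.3, 0.0, 10.6, 6.8, 11.9, 13.0.
Cumulative: 10.3, 10.3, 20.9, 27.7, 39.6, 52.6.
The total first reaches 11 DD on day 3.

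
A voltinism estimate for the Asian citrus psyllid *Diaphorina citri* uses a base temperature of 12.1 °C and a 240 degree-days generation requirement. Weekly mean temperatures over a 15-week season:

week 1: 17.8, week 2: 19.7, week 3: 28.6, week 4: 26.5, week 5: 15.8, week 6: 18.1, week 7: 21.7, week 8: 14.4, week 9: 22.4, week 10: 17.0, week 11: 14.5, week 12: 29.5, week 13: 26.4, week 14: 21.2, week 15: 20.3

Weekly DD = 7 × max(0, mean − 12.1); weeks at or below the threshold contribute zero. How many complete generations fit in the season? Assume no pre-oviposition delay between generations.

Weekly DD (7 × max(0, T̄ − 12.1)): 39.9, 53.2, 115.5, 100.8, 25.9, 42.0, 67.2, 16.1, 72.1, 34.3, 16.8, 121.8, 100.1, 63.7, 57.4.
Season total = 926.8 DD.
Complete generations = ⌊926.8 / 240⌋ = 3.

3 generations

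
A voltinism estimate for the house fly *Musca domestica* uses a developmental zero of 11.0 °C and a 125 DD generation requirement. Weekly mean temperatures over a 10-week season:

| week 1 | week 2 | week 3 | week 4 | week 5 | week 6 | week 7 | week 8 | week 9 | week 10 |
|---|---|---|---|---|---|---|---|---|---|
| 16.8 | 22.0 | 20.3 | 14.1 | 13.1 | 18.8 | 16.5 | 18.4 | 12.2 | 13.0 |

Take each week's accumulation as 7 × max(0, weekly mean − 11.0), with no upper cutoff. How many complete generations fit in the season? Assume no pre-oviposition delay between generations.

3 generations

Weekly DD (7 × max(0, T̄ − 11.0)): 40.6, 77.0, 65.1, 21.7, 14.7, 54.6, 38.5, 51.8, 8.4, 14.0.
Season total = 386.4 DD.
Complete generations = ⌊386.4 / 125⌋ = 3.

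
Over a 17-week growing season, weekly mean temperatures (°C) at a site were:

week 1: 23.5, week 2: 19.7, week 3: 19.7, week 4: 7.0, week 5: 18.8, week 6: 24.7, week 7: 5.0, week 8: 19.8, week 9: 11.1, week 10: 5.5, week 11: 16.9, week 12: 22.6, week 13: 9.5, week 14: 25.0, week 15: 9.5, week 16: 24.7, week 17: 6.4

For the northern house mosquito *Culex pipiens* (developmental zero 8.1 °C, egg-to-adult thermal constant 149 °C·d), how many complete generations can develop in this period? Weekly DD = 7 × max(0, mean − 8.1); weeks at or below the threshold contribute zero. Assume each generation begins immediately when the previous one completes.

6 generations

Weekly DD (7 × max(0, T̄ − 8.1)): 107.8, 81.2, 81.2, 0.0, 74.9, 116.2, 0.0, 81.9, 21.0, 0.0, 61.6, 101.5, 9.8, 118.3, 9.8, 116.2, 0.0.
Season total = 981.4 DD.
Complete generations = ⌊981.4 / 149⌋ = 6.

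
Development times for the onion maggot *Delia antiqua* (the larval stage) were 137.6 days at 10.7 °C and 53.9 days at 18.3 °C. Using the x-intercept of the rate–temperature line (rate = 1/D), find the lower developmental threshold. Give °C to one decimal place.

5.8 °C

Under the model K = D·(T − T_b), so D₁·(T₁ − T_b) = D₂·(T₂ − T_b).
137.6·(10.7 − T_b) = 53.9·(18.3 − T_b)
T_b = (137.6·10.7 − 53.9·18.3) / (137.6 − 53.9) = 485.95 / 83.7 = 5.806 °C ≈ 5.8 °C.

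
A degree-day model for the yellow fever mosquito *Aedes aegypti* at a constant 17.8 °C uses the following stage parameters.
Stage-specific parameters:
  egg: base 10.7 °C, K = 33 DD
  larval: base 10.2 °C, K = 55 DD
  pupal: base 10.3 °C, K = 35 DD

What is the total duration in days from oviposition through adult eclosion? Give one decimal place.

egg: 33 / (17.8 − 10.7) = 33 / 7.1 = 4.648 d.
larval: 55 / (17.8 − 10.2) = 55 / 7.6 = 7.237 d.
pupal: 35 / (17.8 − 10.3) = 35 / 7.5 = 4.667 d.
Sum = 16.551 ≈ 16.6 days.

16.6 days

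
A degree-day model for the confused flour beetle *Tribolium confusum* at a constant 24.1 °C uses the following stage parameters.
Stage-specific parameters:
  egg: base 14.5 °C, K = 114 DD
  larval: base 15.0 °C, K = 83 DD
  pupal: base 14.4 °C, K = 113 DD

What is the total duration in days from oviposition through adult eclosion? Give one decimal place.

32.6 days

egg: 114 / (24.1 − 14.5) = 114 / 9.6 = 11.875 d.
larval: 83 / (24.1 − 15.0) = 83 / 9.1 = 9.121 d.
pupal: 113 / (24.1 − 14.4) = 113 / 9.7 = 11.649 d.
Sum = 32.645 ≈ 32.6 days.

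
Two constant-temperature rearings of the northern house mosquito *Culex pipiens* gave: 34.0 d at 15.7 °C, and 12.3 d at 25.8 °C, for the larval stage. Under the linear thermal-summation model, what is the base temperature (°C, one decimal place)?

10.0 °C

Linear rate model ⇒ the product D·(T − T_b) is constant across temperatures.
34.0·(15.7 − T_b) = 12.3·(25.8 − T_b)
T_b = (34.0·15.7 − 12.3·25.8) / (34.0 − 12.3) = 216.46 / 21.7 = 9.975 °C ≈ 10.0 °C.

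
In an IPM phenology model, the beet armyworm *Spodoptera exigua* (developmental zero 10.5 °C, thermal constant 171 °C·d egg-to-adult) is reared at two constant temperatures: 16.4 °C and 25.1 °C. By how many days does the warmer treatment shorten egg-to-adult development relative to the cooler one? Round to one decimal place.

At 16.4 °C: 171 / (16.4 − 10.5) = 171 / 5.9 = 28.983 d.
At 25.1 °C: 171 / (25.1 − 10.5) = 171 / 14.6 = 11.712 d.
Difference = |28.983 − 11.712| = 17.271 ≈ 17.3 days.

17.3 days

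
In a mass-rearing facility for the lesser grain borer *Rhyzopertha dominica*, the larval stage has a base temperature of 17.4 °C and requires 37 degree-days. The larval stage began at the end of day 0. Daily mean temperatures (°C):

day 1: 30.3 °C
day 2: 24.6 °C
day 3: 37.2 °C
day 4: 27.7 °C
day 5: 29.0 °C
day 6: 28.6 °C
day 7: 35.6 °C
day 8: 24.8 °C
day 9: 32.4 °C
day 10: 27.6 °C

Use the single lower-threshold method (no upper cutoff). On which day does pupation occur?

day 3

Daily DD above 17.4 °C: 12.9, 7.2, 19.8, 10.3, 11.6, 11.2, 18.2, 7.4, 15.0, 10.2.
Cumulative: 12.9, 20.1, 39.9, 50.2, 61.8, 73.0, 91.2, 98.6, 113.6, 123.8.
The total first reaches 37 DD on day 3.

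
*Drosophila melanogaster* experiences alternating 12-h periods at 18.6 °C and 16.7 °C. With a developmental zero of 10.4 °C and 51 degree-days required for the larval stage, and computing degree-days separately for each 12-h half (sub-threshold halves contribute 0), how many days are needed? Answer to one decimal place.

7.0 days

Day half: max(0, 18.6 − 10.4) × 0.5 = 8.2 × 0.5 = 4.10 DD.
Night half: max(0, 16.7 − 10.4) × 0.5 = 6.3 × 0.5 = 3.15 DD.
Per 24 h: 7.25 DD/day.
Duration = 51 / 7.25 = 7.034 ≈ 7.0 days.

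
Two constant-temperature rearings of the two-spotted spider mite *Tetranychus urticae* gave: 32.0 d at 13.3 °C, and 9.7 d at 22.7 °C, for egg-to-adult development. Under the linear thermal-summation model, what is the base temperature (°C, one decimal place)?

9.2 °C

Equal thermal constants: D₁(T₁ − T_b) = D₂(T₂ − T_b).
32.0·(13.3 − T_b) = 9.7·(22.7 − T_b)
T_b = (32.0·13.3 − 9.7·22.7) / (32.0 − 9.7) = 205.41 / 22.3 = 9.211 °C ≈ 9.2 °C.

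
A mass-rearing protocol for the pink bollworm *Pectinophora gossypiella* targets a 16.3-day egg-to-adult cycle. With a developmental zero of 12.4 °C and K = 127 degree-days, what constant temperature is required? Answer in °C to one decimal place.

Required daily accumulation = 127 / 16.3 = 7.791 DD/day.
T = T_base + 7.791 = 12.4 + 7.791 = 20.191 ≈ 20.2 °C.

20.2 °C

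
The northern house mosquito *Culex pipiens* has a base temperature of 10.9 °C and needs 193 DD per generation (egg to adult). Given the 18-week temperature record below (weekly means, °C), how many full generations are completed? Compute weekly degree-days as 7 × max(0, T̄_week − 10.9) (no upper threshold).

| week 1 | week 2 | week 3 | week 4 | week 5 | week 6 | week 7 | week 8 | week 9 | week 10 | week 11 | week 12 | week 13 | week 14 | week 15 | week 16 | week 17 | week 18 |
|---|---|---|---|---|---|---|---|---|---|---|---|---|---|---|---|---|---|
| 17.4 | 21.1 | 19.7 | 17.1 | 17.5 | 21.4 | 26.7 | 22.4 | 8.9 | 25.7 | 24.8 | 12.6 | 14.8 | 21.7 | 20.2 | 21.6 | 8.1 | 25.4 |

Weekly DD (7 × max(0, T̄ − 10.9)): 45.5, 71.4, 61.6, 43.4, 46.2, 73.5, 110.6, 80.5, 0.0, 103.6, 97.3, 11.9, 27.3, 75.6, 65.1, 74.9, 0.0, 101.5.
Season total = 1089.9 DD.
Complete generations = ⌊1089.9 / 193⌋ = 5.

5 generations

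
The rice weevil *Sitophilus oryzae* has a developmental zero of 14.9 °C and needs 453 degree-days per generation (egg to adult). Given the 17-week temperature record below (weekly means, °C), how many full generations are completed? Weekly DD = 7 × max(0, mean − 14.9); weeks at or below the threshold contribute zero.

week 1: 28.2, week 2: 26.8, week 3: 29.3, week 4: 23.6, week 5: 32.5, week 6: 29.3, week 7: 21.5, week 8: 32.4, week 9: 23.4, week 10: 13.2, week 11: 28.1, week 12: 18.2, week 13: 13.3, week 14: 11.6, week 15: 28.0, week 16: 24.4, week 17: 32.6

2 generations

Weekly DD (7 × max(0, T̄ − 14.9)): 93.1, 83.3, 100.8, 60.9, 123.2, 100.8, 46.2, 122.5, 59.5, 0.0, 92.4, 23.1, 0.0, 0.0, 91.7, 66.5, 123.9.
Season total = 1187.9 DD.
Complete generations = ⌊1187.9 / 453⌋ = 2.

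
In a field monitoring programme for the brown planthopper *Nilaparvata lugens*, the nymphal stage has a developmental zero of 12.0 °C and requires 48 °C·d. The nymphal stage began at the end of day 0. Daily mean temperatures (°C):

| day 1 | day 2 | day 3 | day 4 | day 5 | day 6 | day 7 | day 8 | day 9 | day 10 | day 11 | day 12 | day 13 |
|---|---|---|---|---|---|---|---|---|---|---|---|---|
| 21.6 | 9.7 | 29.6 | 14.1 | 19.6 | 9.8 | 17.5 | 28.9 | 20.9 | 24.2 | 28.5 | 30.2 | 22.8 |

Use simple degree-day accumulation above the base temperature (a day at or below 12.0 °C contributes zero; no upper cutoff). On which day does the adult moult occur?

day 8

Daily DD above 12.0 °C: 9.6, 0.0, 17.6, 2.1, 7.6, 0.0, 5.5, 16.9, 8.9, 12.2, 16.5, 18.2, 10.8.
Cumulative: 9.6, 9.6, 27.2, 29.3, 36.9, 36.9, 42.4, 59.3, 68.2, 80.4, 96.9, 115.1, 125.9.
The total first reaches 48 DD on day 8.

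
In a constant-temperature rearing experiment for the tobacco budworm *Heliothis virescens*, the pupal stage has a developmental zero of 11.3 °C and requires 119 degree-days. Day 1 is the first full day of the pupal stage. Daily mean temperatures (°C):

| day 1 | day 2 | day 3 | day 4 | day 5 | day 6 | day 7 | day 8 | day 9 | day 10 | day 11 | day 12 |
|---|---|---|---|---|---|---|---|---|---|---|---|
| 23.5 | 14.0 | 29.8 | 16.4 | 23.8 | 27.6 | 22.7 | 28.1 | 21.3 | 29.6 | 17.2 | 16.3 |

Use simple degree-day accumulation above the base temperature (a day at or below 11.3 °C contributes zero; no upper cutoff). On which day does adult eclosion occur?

day 10

Daily DD above 11.3 °C: 12.2, 2.7, 18.5, 5.1, 12.5, 16.3, 11.4, 16.8, 10.0, 18.3, 5.9, 5.0.
Cumulative: 12.2, 14.9, 33.4, 38.5, 51.0, 67.3, 78.7, 95.5, 105.5, 123.8, 129.7, 134.7.
The total first reaches 119 DD on day 10.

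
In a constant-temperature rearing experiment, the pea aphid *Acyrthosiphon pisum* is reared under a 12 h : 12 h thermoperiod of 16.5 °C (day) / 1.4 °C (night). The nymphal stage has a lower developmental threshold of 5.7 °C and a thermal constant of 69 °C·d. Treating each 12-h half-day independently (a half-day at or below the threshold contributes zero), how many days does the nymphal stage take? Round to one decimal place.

Day half: max(0, 16.5 − 5.7) × 0.5 = 10.8 × 0.5 = 5.40 DD.
Night half: max(0, 1.4 − 5.7) × 0.5 = 0.0 × 0.5 = 0.00 DD.
Per 24 h: 5.40 DD/day.
Duration = 69 / 5.40 = 12.778 ≈ 12.8 days.

12.8 days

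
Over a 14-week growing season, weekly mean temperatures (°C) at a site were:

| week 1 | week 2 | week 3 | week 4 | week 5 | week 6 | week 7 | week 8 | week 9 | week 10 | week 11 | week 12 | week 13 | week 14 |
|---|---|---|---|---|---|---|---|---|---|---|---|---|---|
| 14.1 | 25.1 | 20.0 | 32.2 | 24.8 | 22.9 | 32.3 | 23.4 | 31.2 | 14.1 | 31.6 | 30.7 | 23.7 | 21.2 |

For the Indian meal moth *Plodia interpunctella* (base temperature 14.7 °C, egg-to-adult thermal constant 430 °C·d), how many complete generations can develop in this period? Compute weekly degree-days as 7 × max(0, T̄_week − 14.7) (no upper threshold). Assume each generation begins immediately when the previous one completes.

Weekly DD (7 × max(0, T̄ − 14.7)): 0.0, 72.8, 37.1, 122.5, 70.7, 57.4, 123.2, 60.9, 115.5, 0.0, 118.3, 112.0, 63.0, 45.5.
Season total = 998.9 DD.
Complete generations = ⌊998.9 / 430⌋ = 2.

2 generations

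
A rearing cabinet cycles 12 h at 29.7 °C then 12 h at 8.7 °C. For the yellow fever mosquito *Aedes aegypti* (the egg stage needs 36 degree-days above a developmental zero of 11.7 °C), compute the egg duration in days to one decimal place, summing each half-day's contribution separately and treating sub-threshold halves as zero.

Day half: max(0, 29.7 − 11.7) × 0.5 = 18.0 × 0.5 = 9.00 DD.
Night half: max(0, 8.7 − 11.7) × 0.5 = 0.0 × 0.5 = 0.00 DD.
Per 24 h: 9.00 DD/day.
Duration = 36 / 9.00 = 4.000 ≈ 4.0 days.

4.0 days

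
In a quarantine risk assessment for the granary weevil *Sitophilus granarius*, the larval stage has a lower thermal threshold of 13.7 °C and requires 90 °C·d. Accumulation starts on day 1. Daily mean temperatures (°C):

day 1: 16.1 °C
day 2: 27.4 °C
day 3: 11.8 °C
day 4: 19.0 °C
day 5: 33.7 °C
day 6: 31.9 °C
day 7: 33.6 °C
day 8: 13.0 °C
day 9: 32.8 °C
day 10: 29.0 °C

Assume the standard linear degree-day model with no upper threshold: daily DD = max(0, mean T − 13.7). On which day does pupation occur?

Daily DD above 13.7 °C: 2.4, 13.7, 0.0, 5.3, 20.0, 18.2, 19.9, 0.0, 19.1, 15.3.
Cumulative: 2.4, 16.1, 16.1, 21.4, 41.4, 59.6, 79.5, 79.5, 98.6, 113.9.
The total first reaches 90 DD on day 9.

day 9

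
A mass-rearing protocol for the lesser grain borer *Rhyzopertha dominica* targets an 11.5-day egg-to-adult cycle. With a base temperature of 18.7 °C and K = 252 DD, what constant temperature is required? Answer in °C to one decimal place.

40.6 °C

Required daily accumulation = 252 / 11.5 = 21.913 DD/day.
T = T_base + 21.913 = 18.7 + 21.913 = 40.613 ≈ 40.6 °C.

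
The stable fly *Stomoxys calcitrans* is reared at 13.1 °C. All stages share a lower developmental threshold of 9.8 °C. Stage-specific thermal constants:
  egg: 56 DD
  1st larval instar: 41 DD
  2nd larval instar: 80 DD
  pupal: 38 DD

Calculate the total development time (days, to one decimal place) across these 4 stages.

Daily accumulation at 13.1 °C = 13.1 − 9.8 = 3.3 DD/day.
Total K = 56 + 41 + 80 + 38 = 215 DD.
Total duration = 215 / 3.3 = 65.152 ≈ 65.2 days.

65.2 days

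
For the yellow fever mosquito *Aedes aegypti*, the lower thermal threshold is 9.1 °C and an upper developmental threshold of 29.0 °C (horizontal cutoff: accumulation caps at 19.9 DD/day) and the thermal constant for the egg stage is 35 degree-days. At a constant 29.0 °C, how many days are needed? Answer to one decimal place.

1.8 days

Daily accumulation = 29.0 − 9.1 = 19.9 DD/day.
Duration = 35 / 19.9 = 1.759 ≈ 1.8 days.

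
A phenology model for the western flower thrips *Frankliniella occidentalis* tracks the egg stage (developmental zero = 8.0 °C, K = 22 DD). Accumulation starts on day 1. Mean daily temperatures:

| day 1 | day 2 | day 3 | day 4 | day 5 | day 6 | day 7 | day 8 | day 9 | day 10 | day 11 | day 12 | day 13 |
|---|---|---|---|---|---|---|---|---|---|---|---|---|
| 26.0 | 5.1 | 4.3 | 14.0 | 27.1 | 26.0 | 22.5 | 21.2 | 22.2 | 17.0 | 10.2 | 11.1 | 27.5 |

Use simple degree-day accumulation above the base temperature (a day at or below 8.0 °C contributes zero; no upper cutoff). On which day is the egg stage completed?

Daily DD above 8.0 °C: 18.0, 0.0, 0.0, 6.0, 19.1, 18.0, 14.5, 13.2, 14.2, 9.0, 2.2, 3.1, 19.5.
Cumulative: 18.0, 18.0, 18.0, 24.0, 43.1, 61.1, 75.6, 88.8, 103.0, 112.0, 114.2, 117.3, 136.8.
The total first reaches 22 DD on day 4.

day 4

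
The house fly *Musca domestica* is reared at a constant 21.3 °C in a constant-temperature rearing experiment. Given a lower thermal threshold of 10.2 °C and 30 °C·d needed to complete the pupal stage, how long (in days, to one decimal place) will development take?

2.7 days

Daily accumulation = 21.3 − 10.2 = 11.1 DD/day.
Duration = 30 / 11.1 = 2.703 ≈ 2.7 days.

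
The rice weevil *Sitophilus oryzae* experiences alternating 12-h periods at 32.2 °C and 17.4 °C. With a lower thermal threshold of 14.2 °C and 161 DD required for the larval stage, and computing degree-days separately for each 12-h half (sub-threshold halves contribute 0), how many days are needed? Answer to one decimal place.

15.2 days

Day half: max(0, 32.2 − 14.2) × 0.5 = 18.0 × 0.5 = 9.00 DD.
Night half: max(0, 17.4 − 14.2) × 0.5 = 3.2 × 0.5 = 1.60 DD.
Per 24 h: 10.60 DD/day.
Duration = 161 / 10.60 = 15.189 ≈ 15.2 days.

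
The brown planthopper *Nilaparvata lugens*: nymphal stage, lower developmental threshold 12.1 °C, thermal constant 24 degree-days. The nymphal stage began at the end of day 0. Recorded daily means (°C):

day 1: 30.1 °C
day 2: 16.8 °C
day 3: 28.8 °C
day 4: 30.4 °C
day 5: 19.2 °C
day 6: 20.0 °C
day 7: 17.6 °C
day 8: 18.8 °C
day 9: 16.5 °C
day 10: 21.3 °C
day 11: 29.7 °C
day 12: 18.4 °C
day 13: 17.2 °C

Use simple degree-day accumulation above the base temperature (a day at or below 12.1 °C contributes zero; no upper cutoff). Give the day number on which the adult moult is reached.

Daily DD above 12.1 °C: 18.0, 4.7, 16.7, 18.3, 7.1, 7.9, 5.5, 6.7, 4.4, 9.2, 17.6, 6.3, 5.1.
Cumulative: 18.0, 22.7, 39.4, 57.7, 64.8, 72.7, 78.2, 84.9, 89.3, 98.5, 116.1, 122.4, 127.5.
The total first reaches 24 DD on day 3.

day 3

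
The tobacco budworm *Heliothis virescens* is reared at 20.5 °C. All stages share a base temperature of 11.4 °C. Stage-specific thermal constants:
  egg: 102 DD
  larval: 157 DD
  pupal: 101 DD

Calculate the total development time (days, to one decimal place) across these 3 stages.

Daily accumulation at 20.5 °C = 20.5 − 11.4 = 9.1 DD/day.
Total K = 102 + 157 + 101 = 360 DD.
Total duration = 360 / 9.1 = 39.560 ≈ 39.6 days.

39.6 days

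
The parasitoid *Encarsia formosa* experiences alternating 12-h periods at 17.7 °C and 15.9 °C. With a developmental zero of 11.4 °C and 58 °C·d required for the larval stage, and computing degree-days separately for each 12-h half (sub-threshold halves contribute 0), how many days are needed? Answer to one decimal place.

10.7 days

Day half: max(0, 17.7 − 11.4) × 0.5 = 6.3 × 0.5 = 3.15 DD.
Night half: max(0, 15.9 − 11.4) × 0.5 = 4.5 × 0.5 = 2.25 DD.
Per 24 h: 5.40 DD/day.
Duration = 58 / 5.40 = 10.741 ≈ 10.7 days.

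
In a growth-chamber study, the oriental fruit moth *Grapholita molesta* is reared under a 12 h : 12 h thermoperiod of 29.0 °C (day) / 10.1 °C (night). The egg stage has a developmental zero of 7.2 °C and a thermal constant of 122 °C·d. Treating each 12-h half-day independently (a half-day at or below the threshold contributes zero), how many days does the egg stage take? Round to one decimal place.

9.9 days

Day half: max(0, 29.0 − 7.2) × 0.5 = 21.8 × 0.5 = 10.90 DD.
Night half: max(0, 10.1 − 7.2) × 0.5 = 2.9 × 0.5 = 1.45 DD.
Per 24 h: 12.35 DD/day.
Duration = 122 / 12.35 = 9.879 ≈ 9.9 days.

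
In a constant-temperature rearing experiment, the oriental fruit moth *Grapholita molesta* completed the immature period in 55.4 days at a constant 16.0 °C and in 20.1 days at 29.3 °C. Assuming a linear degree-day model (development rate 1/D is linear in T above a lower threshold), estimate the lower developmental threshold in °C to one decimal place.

Linear rate model ⇒ the product D·(T − T_b) is constant across temperatures.
55.4·(16.0 − T_b) = 20.1·(29.3 − T_b)
T_b = (55.4·16.0 − 20.1·29.3) / (55.4 − 20.1) = 297.47 / 35.3 = 8.427 °C ≈ 8.4 °C.

8.4 °C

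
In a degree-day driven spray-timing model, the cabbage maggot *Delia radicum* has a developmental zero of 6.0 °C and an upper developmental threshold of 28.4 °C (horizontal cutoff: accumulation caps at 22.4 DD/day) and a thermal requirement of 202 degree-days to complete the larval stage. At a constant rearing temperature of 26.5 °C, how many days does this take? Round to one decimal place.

9.9 days

Daily accumulation = 26.5 − 6.0 = 20.5 DD/day.
Duration = 202 / 20.5 = 9.854 ≈ 9.9 days.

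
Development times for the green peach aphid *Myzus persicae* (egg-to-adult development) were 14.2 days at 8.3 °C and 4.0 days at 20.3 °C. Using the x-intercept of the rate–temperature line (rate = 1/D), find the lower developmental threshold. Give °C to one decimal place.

3.6 °C

Equal thermal constants: D₁(T₁ − T_b) = D₂(T₂ − T_b).
14.2·(8.3 − T_b) = 4.0·(20.3 − T_b)
T_b = (14.2·8.3 − 4.0·20.3) / (14.2 − 4.0) = 36.66 / 10.2 = 3.594 °C ≈ 3.6 °C.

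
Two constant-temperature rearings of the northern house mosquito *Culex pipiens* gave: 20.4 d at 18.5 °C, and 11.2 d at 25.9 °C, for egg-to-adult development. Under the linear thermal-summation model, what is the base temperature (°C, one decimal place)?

Equal thermal constants: D₁(T₁ − T_b) = D₂(T₂ − T_b).
20.4·(18.5 − T_b) = 11.2·(25.9 − T_b)
T_b = (20.4·18.5 − 11.2·25.9) / (20.4 − 11.2) = 87.32 / 9.2 = 9.491 °C ≈ 9.5 °C.

9.5 °C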